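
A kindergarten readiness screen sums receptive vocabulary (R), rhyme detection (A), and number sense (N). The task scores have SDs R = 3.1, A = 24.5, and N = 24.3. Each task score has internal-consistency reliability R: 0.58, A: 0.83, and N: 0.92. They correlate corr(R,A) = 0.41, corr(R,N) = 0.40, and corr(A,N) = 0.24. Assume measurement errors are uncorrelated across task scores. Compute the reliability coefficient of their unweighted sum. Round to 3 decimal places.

0.905

Var(R+A+N) = 3.1² + 24.5² + 24.3² + 2·[3.1·24.5·0.41 + 3.1·24.3·0.40 + 24.5·24.3·0.24] = 1200.35 + 408.311 = 1608.66.
Under uncorrelated errors the observed covariances equal the true-score covariances, so only the own-variance terms attenuate.
True-score variance = [3.1²·0.58 + 24.5²·0.83 + 24.3²·0.92] + 408.311 = 1047.03 + 408.311 = 1455.34.
Reliability = 1455.34 / 1608.66 = 0.905.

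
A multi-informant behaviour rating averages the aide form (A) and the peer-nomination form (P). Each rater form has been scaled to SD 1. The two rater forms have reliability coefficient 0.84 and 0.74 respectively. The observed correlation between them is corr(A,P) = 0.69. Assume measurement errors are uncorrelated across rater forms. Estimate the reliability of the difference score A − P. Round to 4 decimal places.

Var(A−P) = 1 + 1 − 2·0.69 = 2 − 1.38 = 0.62.
Under uncorrelated errors the observed covariances equal the true-score covariances, so only the own-variance terms attenuate.
True-score variance = [0.84 + 0.74] − 1.38 = 1.58 − 1.38 = 0.2.
Reliability = 0.2 / 0.62 = 0.3226.

0.3226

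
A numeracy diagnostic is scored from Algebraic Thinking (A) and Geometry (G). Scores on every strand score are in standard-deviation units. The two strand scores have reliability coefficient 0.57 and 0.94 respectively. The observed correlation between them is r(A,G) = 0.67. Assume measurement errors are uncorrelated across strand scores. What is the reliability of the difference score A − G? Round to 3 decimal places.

Var(A−G) = 1 + 1 − 2·0.67 = 2 − 1.34 = 0.66.
With uncorrelated errors the cross-covariances are all true-score covariance, so they carry over unchanged; only the diagonal terms shrink to ρᵢσᵢ².
True-score variance = [0.57 + 0.94] − 1.34 = 1.51 − 1.34 = 0.17.
Reliability = 0.17 / 0.66 = 0.258.

0.258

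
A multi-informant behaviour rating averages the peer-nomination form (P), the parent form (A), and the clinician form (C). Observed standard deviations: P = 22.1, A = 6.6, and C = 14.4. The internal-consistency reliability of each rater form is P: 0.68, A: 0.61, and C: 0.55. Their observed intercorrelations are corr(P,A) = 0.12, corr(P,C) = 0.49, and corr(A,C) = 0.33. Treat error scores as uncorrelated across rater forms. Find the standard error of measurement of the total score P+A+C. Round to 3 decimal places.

Var(total) = 739.33 + 409.608 = 1148.94.
True-score variance = 472.738 + 409.608 = 882.346, so reliability = 0.7680.
Error variance = 1148.94 − 882.346 = 266.592; SEM = √266.592 = 16.328.

16.328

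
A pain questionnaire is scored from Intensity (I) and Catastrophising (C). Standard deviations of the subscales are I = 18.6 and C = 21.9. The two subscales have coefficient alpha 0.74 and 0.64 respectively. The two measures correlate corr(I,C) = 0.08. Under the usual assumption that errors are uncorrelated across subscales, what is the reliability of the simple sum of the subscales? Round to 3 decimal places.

0.705

Var(I+C) = 18.6² + 21.9² + 2·[18.6·21.9·0.08] = 825.57 + 65.1744 = 890.744.
Under uncorrelated errors the observed covariances equal the true-score covariances, so only the own-variance terms attenuate.
True-score variance = [18.6²·0.74 + 21.9²·0.64] + 65.1744 = 562.961 + 65.1744 = 628.135.
Reliability = 628.135 / 890.744 = 0.705.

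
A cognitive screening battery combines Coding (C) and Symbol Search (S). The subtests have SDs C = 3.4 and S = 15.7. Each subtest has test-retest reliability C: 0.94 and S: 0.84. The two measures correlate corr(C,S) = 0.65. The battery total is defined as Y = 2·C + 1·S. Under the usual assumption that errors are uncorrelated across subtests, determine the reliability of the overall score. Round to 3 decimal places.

0.902

Var(Y) = 2²·3.4² + 15.7² + 2·[2·3.4·15.7·0.65] = 292.73 + 138.788 = 431.518.
Because errors are independent across components, Cov(Tᵢ,Tⱼ) = Cov(Xᵢ,Xⱼ); the off-diagonal part of the true-score variance is the same as above.
True-score variance = [2²·3.4²·0.94 + 15.7²·0.84] + 138.788 = 250.517 + 138.788 = 389.305.
Reliability = 389.305 / 431.518 = 0.902.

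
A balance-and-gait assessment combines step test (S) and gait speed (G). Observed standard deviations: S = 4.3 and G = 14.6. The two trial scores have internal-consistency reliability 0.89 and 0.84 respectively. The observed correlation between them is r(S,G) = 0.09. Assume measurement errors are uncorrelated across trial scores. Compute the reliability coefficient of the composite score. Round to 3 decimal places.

Var(S+G) = 4.3² + 14.6² + 2·[4.3·14.6·0.09] = 231.65 + 11.3004 = 242.95.
With uncorrelated errors the cross-covariances are all true-score covariance, so they carry over unchanged; only the diagonal terms shrink to ρᵢσᵢ².
True-score variance = [4.3²·0.89 + 14.6²·0.84] + 11.3004 = 195.51 + 11.3004 = 206.811.
Reliability = 206.811 / 242.95 = 0.851.

0.851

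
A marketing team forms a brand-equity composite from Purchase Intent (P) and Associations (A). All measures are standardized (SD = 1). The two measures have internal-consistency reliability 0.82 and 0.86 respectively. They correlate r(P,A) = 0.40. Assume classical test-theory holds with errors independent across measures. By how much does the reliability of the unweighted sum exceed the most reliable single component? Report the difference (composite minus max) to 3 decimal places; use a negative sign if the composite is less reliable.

0.026

Var(sum) = 2 + 0.8 = 2.8; true-score variance = 1.68 + 0.8 = 2.48; composite reliability = 0.8857.
Max component reliability = 0.8600.
Difference = 0.8857 − 0.8600 = 0.026.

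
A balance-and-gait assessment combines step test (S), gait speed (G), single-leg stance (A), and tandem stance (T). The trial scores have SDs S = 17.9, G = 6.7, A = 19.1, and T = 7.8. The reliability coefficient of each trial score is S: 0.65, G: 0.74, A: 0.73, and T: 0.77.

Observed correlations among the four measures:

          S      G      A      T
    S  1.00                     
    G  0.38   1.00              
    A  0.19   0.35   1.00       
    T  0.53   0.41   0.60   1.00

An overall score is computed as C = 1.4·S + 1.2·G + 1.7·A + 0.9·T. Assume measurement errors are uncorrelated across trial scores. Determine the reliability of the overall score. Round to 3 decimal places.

0.819

Var(C) = 1.4²·17.9² + 1.2²·6.7² + 1.7²·19.1² + 0.9²·7.8² + 2·[1.68·17.9·6.7·0.38 + 2.38·17.9·19.1·0.19 + 1.26·17.9·7.8·0.53 + 2.04·6.7·19.1·0.35 + 1.08·6.7·7.8·0.41 + 1.53·19.1·7.8·0.60] = 1796.23 + 1151.36 = 2947.58.
Because errors are independent across components, Cov(Tᵢ,Tⱼ) = Cov(Xᵢ,Xⱼ); the off-diagonal part of the true-score variance is the same as above.
True-score variance = [1.4²·17.9²·0.65 + 1.2²·6.7²·0.74 + 1.7²·19.1²·0.73 + 0.9²·7.8²·0.77] + 1151.36 = 1263.62 + 1151.36 = 2414.98.
Reliability = 2414.98 / 2947.58 = 0.819.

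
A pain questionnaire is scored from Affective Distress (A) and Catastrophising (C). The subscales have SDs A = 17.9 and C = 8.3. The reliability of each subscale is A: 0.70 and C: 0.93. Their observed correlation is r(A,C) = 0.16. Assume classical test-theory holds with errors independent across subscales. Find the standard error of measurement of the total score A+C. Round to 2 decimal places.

Var(total) = 389.3 + 47.5424 = 436.842.
True-score variance = 288.355 + 47.5424 = 335.897, so reliability = 0.7689.
Error variance = 436.842 − 335.897 = 100.945; SEM = √100.945 = 10.05.

10.05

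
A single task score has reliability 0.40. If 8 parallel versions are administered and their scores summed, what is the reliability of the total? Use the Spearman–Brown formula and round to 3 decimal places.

ρ_k = kρ / (1 + (k−1)ρ) = 8·0.40 / (1 + 7·0.40) = 3.200 / 3.800 = 0.842.

0.842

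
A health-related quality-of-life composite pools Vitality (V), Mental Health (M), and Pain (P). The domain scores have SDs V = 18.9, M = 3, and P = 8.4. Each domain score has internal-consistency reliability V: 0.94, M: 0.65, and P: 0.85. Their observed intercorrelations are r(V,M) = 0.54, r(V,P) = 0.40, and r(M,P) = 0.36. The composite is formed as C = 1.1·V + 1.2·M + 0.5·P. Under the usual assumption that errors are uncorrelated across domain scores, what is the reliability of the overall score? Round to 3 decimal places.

0.947

Var(C) = 1.1²·18.9² + 1.2²·3² + 0.5²·8.4² + 2·[1.32·18.9·3·0.54 + 0.55·18.9·8.4·0.40 + 0.6·3·8.4·0.36] = 462.824 + 161.572 = 624.396.
Because errors are independent across components, Cov(Tᵢ,Tⱼ) = Cov(Xᵢ,Xⱼ); the off-diagonal part of the true-score variance is the same as above.
True-score variance = [1.1²·18.9²·0.94 + 1.2²·3²·0.65 + 0.5²·8.4²·0.85] + 161.572 = 429.709 + 161.572 = 591.281.
Reliability = 591.281 / 624.396 = 0.947.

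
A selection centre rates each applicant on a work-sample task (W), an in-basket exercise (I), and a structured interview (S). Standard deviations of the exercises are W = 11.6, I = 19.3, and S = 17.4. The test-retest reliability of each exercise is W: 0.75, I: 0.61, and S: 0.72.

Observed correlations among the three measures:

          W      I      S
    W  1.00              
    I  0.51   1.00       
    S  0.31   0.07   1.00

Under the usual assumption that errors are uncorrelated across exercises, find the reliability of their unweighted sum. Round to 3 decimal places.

Var(W+I+S) = 11.6² + 19.3² + 17.4² + 2·[11.6·19.3·0.51 + 11.6·17.4·0.31 + 19.3·17.4·0.07] = 809.81 + 400.513 = 1210.32.
Because errors are independent across components, Cov(Tᵢ,Tⱼ) = Cov(Xᵢ,Xⱼ); the off-diagonal part of the true-score variance is the same as above.
True-score variance = [11.6²·0.75 + 19.3²·0.61 + 17.4²·0.72] + 400.513 = 546.126 + 400.513 = 946.639.
Reliability = 946.639 / 1210.32 = 0.782.

0.782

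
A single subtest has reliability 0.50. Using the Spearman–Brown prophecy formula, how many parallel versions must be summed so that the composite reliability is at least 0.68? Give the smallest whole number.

3

k ≥ ρ*(1−ρ₁)/(ρ₁(1−ρ*)) = 0.68·0.50 / (0.50·0.32) = 2.125.
Smallest integer k = 3.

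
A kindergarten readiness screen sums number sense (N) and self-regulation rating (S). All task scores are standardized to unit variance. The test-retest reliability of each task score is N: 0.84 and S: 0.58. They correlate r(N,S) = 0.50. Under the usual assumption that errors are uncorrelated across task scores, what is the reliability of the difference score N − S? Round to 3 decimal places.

Var(N−S) = 1 + 1 − 2·0.50 = 2 − 1 = 1.
Under uncorrelated errors the observed covariances equal the true-score covariances, so only the own-variance terms attenuate.
True-score variance = [0.84 + 0.58] − 1 = 1.42 − 1 = 0.42.
Reliability = 0.42 / 1 = 0.420.

0.420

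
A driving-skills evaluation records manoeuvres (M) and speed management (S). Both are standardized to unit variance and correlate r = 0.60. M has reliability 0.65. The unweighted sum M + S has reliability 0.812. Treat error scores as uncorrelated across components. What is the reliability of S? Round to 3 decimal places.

0.748

Var(M+S) = 2 + 2·0.60 = 3.200.
True-score variance = ρ_M + ρ_S + 2·0.60, so 0.812 = (0.65 + ρ_S + 1.20) / 3.200.
ρ_S = 0.812·3.200 − 0.65 − 1.20 = 0.748.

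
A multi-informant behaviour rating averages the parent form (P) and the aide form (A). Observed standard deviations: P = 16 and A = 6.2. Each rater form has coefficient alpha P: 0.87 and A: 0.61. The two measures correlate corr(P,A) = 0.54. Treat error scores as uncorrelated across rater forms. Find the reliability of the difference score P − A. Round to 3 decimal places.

Var(P−A) = 16² + 6.2² − 2·16·6.2·0.54 = 294.44 − 107.136 = 187.304.
Under uncorrelated errors the observed covariances equal the true-score covariances, so only the own-variance terms attenuate.
True-score variance = [16²·0.87 + 6.2²·0.61] − 107.136 = 246.168 − 107.136 = 139.032.
Reliability = 139.032 / 187.304 = 0.742.

0.742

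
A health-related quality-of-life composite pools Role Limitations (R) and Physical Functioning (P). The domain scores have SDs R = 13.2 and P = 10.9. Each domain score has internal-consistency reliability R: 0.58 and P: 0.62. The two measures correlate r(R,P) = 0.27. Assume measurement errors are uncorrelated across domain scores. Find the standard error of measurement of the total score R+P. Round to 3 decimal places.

Var(total) = 293.05 + 77.6952 = 370.745.
True-score variance = 174.721 + 77.6952 = 252.417, so reliability = 0.6808.
Error variance = 370.745 − 252.417 = 118.329; SEM = √118.329 = 10.878.

10.878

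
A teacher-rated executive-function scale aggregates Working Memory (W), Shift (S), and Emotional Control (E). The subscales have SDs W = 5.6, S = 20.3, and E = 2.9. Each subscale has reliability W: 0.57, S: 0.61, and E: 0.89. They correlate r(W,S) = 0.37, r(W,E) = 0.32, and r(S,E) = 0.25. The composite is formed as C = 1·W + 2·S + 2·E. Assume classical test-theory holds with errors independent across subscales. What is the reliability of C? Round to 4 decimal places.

Var(C) = 5.6² + 2²·20.3² + 2²·2.9² + 2·[2·5.6·20.3·0.37 + 2·5.6·2.9·0.32 + 4·20.3·2.9·0.25] = 1713.36 + 306.774 = 2020.13.
Under uncorrelated errors the observed covariances equal the true-score covariances, so only the own-variance terms attenuate.
True-score variance = [5.6²·0.57 + 2²·20.3²·0.61 + 2²·2.9²·0.89] + 306.774 = 1053.31 + 306.774 = 1360.09.
Reliability = 1360.09 / 2020.13 = 0.6733.

0.6733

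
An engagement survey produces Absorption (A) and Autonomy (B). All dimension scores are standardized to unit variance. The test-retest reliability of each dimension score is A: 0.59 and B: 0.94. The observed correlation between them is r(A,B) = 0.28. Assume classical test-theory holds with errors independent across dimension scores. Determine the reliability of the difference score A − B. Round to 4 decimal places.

0.6736

Var(A−B) = 1 + 1 − 2·0.28 = 2 − 0.56 = 1.44.
With uncorrelated errors the cross-covariances are all true-score covariance, so they carry over unchanged; only the diagonal terms shrink to ρᵢσᵢ².
True-score variance = [0.59 + 0.94] − 0.56 = 1.53 − 0.56 = 0.97.
Reliability = 0.97 / 1.44 = 0.6736.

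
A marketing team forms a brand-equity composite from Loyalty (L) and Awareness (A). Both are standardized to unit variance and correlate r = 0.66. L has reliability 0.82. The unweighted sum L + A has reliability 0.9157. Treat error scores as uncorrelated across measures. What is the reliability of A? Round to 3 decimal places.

0.900

Var(L+A) = 2 + 2·0.66 = 3.320.
True-score variance = ρ_L + ρ_A + 2·0.66, so 0.9157 = (0.82 + ρ_A + 1.32) / 3.320.
ρ_A = 0.9157·3.320 − 0.82 − 1.32 = 0.900.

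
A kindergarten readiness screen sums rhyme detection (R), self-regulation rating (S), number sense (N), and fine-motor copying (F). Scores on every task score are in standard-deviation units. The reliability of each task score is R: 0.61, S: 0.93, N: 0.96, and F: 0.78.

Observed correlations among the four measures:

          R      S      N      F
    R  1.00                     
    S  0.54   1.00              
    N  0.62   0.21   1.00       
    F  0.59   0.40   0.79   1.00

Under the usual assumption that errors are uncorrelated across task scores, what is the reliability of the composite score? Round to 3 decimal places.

Var(R+S+N+F) = 4 + 2·[0.54 + 0.62 + 0.59 + 0.21 + 0.40 + 0.79] = 4 + 6.3 = 10.3.
Because errors are independent across components, Cov(Tᵢ,Tⱼ) = Cov(Xᵢ,Xⱼ); the off-diagonal part of the true-score variance is the same as above.
True-score variance = [0.61 + 0.93 + 0.96 + 0.78] + 6.3 = 3.28 + 6.3 = 9.58.
Reliability = 9.58 / 10.3 = 0.930.

0.930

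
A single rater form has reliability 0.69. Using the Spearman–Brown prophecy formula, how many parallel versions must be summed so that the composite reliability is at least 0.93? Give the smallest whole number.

k ≥ ρ*(1−ρ₁)/(ρ₁(1−ρ*)) = 0.93·0.31 / (0.69·0.07) = 5.969.
Smallest integer k = 6.

6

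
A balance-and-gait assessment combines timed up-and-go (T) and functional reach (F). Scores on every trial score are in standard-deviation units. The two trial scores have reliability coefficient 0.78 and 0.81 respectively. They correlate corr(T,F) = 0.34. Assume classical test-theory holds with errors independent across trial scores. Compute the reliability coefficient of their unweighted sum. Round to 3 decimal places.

Var(T+F) = 2 + 2·[0.34] = 2 + 0.68 = 2.68.
Because errors are independent across components, Cov(Tᵢ,Tⱼ) = Cov(Xᵢ,Xⱼ); the off-diagonal part of the true-score variance is the same as above.
True-score variance = [0.78 + 0.81] + 0.68 = 1.59 + 0.68 = 2.27.
Reliability = 2.27 / 2.68 = 0.847.

0.847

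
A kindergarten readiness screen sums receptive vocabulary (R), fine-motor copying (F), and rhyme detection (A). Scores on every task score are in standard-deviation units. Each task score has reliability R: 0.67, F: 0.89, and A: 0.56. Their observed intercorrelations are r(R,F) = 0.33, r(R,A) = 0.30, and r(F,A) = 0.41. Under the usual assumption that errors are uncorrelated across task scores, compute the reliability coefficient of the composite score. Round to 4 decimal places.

0.8268

Var(R+F+A) = 3 + 2·[0.33 + 0.30 + 0.41] = 3 + 2.08 = 5.08.
Under uncorrelated errors the observed covariances equal the true-score covariances, so only the own-variance terms attenuate.
True-score variance = [0.67 + 0.89 + 0.56] + 2.08 = 2.12 + 2.08 = 4.2.
Reliability = 4.2 / 5.08 = 0.8268.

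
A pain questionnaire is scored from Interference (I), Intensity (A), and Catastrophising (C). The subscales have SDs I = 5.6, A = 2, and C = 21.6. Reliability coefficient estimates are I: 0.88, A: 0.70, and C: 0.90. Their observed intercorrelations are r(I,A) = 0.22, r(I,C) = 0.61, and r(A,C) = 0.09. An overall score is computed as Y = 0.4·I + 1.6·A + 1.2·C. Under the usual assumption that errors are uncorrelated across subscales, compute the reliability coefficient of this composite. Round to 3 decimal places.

0.909

Var(Y) = 0.4²·5.6² + 1.6²·2² + 1.2²·21.6² + 2·[0.64·5.6·2·0.22 + 0.48·5.6·21.6·0.61 + 1.92·2·21.6·0.09] = 687.104 + 88.918 = 776.022.
With uncorrelated errors the cross-covariances are all true-score covariance, so they carry over unchanged; only the diagonal terms shrink to ρᵢσᵢ².
True-score variance = [0.4²·5.6²·0.88 + 1.6²·2²·0.70 + 1.2²·21.6²·0.90] + 88.918 = 616.245 + 88.918 = 705.163.
Reliability = 705.163 / 776.022 = 0.909.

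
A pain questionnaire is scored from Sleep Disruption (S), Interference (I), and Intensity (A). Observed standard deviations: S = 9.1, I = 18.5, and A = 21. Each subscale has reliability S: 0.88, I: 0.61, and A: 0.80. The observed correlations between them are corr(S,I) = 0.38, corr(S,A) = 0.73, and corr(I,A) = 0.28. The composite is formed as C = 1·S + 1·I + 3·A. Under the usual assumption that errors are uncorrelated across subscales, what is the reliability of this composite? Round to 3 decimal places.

0.844

Var(C) = 9.1² + 18.5² + 3²·21² + 2·[9.1·18.5·0.38 + 3·9.1·21·0.73 + 3·18.5·21·0.28] = 4394.06 + 1617.64 = 6011.7.
With uncorrelated errors the cross-covariances are all true-score covariance, so they carry over unchanged; only the diagonal terms shrink to ρᵢσᵢ².
True-score variance = [9.1²·0.88 + 18.5²·0.61 + 3²·21²·0.80] + 1617.64 = 3456.85 + 1617.64 = 5074.49.
Reliability = 5074.49 / 6011.7 = 0.844.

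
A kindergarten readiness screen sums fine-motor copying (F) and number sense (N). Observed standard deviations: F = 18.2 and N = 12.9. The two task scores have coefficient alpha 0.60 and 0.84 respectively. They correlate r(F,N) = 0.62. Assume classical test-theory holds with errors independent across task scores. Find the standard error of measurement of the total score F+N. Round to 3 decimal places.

Var(total) = 497.65 + 291.127 = 788.777.
True-score variance = 338.528 + 291.127 = 629.656, so reliability = 0.7983.
Error variance = 788.777 − 629.656 = 159.122; SEM = √159.122 = 12.614.

12.614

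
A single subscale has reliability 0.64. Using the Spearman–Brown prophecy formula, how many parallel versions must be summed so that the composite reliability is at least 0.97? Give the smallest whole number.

k ≥ ρ*(1−ρ₁)/(ρ₁(1−ρ*)) = 0.97·0.36 / (0.64·0.03) = 18.187.
Smallest integer k = 19.

19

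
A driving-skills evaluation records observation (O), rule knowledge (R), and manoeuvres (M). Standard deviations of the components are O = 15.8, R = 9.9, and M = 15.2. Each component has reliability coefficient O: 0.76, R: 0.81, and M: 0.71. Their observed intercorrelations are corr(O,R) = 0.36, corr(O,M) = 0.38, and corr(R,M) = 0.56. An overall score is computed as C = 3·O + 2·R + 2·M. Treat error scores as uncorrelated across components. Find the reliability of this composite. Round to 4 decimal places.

0.8532

Var(C) = 3²·15.8² + 2²·9.9² + 2²·15.2² + 2·[6·15.8·9.9·0.36 + 6·15.8·15.2·0.38 + 4·9.9·15.2·0.56] = 3562.96 + 2445.01 = 6007.97.
With uncorrelated errors the cross-covariances are all true-score covariance, so they carry over unchanged; only the diagonal terms shrink to ρᵢσᵢ².
True-score variance = [3²·15.8²·0.76 + 2²·9.9²·0.81 + 2²·15.2²·0.71] + 2445.01 = 2681.24 + 2445.01 = 5126.26.
Reliability = 5126.26 / 6007.97 = 0.8532.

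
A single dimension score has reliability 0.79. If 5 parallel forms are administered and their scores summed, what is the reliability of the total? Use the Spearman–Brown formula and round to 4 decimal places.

ρ_k = kρ / (1 + (k−1)ρ) = 5·0.79 / (1 + 4·0.79) = 3.950 / 4.160 = 0.9495.

0.9495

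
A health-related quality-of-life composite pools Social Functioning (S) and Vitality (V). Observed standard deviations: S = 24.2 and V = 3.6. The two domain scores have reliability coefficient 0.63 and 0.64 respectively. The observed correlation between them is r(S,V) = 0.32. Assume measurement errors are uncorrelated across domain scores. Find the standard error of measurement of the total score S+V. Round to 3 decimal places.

14.878

Var(total) = 598.6 + 55.7568 = 654.357.
True-score variance = 377.248 + 55.7568 = 433.004, so reliability = 0.6617.
Error variance = 654.357 − 433.004 = 221.352; SEM = √221.352 = 14.878.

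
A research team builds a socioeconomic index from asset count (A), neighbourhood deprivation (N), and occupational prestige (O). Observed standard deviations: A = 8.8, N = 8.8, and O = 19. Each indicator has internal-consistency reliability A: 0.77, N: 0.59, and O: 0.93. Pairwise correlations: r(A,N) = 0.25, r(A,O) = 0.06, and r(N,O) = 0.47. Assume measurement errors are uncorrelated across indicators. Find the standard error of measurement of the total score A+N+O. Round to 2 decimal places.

Var(total) = 515.88 + 215.952 = 731.832.
True-score variance = 441.048 + 215.952 = 657, so reliability = 0.8977.
Error variance = 731.832 − 657 = 74.8316; SEM = √74.8316 = 8.65.

8.65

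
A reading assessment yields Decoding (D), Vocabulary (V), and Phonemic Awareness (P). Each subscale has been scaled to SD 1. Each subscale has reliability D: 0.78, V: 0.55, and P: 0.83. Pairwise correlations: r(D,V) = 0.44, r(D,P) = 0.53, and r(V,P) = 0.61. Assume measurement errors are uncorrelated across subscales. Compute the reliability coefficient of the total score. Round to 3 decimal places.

Var(D+V+P) = 3 + 2·[0.44 + 0.53 + 0.61] = 3 + 3.16 = 6.16.
Because errors are independent across components, Cov(Tᵢ,Tⱼ) = Cov(Xᵢ,Xⱼ); the off-diagonal part of the true-score variance is the same as above.
True-score variance = [0.78 + 0.55 + 0.83] + 3.16 = 2.16 + 3.16 = 5.32.
Reliability = 5.32 / 6.16 = 0.864.

0.864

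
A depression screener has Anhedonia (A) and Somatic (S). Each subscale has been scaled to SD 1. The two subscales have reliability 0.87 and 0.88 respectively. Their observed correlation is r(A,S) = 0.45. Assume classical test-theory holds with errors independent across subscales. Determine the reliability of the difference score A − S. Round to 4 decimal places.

Var(A−S) = 1 + 1 − 2·0.45 = 2 − 0.9 = 1.1.
Because errors are independent across components, Cov(Tᵢ,Tⱼ) = Cov(Xᵢ,Xⱼ); the off-diagonal part of the true-score variance is the same as above.
True-score variance = [0.87 + 0.88] − 0.9 = 1.75 − 0.9 = 0.85.
Reliability = 0.85 / 1.1 = 0.7727.

0.7727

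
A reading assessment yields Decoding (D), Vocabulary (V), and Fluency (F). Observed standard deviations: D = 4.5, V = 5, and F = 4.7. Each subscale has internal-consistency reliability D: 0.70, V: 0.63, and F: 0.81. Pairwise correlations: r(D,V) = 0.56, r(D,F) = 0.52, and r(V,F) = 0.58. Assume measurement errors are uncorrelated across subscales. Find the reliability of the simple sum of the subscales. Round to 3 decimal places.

0.862

Var(D+V+F) = 4.5² + 5² + 4.7² + 2·[4.5·5·0.56 + 4.5·4.7·0.52 + 5·4.7·0.58] = 67.34 + 74.456 = 141.796.
Under uncorrelated errors the observed covariances equal the true-score covariances, so only the own-variance terms attenuate.
True-score variance = [4.5²·0.70 + 5²·0.63 + 4.7²·0.81] + 74.456 = 47.8179 + 74.456 = 122.274.
Reliability = 122.274 / 141.796 = 0.862.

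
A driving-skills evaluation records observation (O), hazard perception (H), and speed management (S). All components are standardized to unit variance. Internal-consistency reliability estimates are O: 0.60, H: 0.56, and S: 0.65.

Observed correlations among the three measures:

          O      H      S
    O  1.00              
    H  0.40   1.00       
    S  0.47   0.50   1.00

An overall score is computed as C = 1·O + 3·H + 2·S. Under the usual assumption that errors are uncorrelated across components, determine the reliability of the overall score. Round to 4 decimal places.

Var(C) = 1 + 3² + 2² + 2·[3·0.40 + 2·0.47 + 6·0.50] = 14 + 10.28 = 24.28.
With uncorrelated errors the cross-covariances are all true-score covariance, so they carry over unchanged; only the diagonal terms shrink to ρᵢσᵢ².
True-score variance = [0.60 + 3²·0.56 + 2²·0.65] + 10.28 = 8.24 + 10.28 = 18.52.
Reliability = 18.52 / 24.28 = 0.7628.

0.7628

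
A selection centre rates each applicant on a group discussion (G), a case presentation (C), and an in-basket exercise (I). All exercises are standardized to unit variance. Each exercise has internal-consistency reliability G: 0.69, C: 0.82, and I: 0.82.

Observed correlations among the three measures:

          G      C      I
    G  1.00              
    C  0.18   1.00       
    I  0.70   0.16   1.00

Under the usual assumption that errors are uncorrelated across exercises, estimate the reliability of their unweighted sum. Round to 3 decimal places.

0.868

Var(G+C+I) = 3 + 2·[0.18 + 0.70 + 0.16] = 3 + 2.08 = 5.08.
Under uncorrelated errors the observed covariances equal the true-score covariances, so only the own-variance terms attenuate.
True-score variance = [0.69 + 0.82 + 0.82] + 2.08 = 2.33 + 2.08 = 4.41.
Reliability = 4.41 / 5.08 = 0.868.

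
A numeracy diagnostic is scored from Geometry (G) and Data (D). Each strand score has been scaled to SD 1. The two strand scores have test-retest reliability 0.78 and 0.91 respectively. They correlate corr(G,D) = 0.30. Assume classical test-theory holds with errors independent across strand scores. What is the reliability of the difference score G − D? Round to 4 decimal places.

0.7786

Var(G−D) = 1 + 1 − 2·0.30 = 2 − 0.6 = 1.4.
With uncorrelated errors the cross-covariances are all true-score covariance, so they carry over unchanged; only the diagonal terms shrink to ρᵢσᵢ².
True-score variance = [0.78 + 0.91] − 0.6 = 1.69 − 0.6 = 1.09.
Reliability = 1.09 / 1.4 = 0.7786.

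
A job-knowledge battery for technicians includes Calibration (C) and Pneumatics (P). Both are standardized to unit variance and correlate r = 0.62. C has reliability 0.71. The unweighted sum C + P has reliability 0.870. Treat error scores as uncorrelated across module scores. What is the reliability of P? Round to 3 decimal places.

0.869

Var(C+P) = 2 + 2·0.62 = 3.240.
True-score variance = ρ_C + ρ_P + 2·0.62, so 0.870 = (0.71 + ρ_P + 1.24) / 3.240.
ρ_P = 0.870·3.240 − 0.71 − 1.24 = 0.869.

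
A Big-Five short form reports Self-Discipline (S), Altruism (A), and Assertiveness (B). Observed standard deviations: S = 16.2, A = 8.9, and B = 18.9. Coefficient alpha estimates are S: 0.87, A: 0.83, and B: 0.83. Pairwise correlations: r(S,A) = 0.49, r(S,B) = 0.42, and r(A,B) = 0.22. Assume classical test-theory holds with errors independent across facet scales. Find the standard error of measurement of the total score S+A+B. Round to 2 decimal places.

10.41

Var(total) = 698.86 + 472.5 = 1171.36.
True-score variance = 590.551 + 472.5 = 1063.05, so reliability = 0.9075.
Error variance = 1171.36 − 1063.05 = 108.309; SEM = √108.309 = 10.41.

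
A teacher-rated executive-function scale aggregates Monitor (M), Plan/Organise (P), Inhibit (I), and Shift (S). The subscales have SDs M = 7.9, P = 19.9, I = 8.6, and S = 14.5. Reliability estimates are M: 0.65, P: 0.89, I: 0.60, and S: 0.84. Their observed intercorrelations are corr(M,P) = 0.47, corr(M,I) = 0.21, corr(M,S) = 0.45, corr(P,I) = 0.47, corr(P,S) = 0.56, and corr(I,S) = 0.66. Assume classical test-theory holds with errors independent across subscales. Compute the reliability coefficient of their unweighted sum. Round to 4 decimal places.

0.9230

Var(M+P+I+S) = 7.9² + 19.9² + 8.6² + 14.5² + 2·[7.9·19.9·0.47 + 7.9·8.6·0.21 + 7.9·14.5·0.45 + 19.9·8.6·0.47 + 19.9·14.5·0.56 + 8.6·14.5·0.66] = 742.63 + 928.059 = 1670.69.
Because errors are independent across components, Cov(Tᵢ,Tⱼ) = Cov(Xᵢ,Xⱼ); the off-diagonal part of the true-score variance is the same as above.
True-score variance = [7.9²·0.65 + 19.9²·0.89 + 8.6²·0.60 + 14.5²·0.84] + 928.059 = 614.001 + 928.059 = 1542.06.
Reliability = 1542.06 / 1670.69 = 0.9230.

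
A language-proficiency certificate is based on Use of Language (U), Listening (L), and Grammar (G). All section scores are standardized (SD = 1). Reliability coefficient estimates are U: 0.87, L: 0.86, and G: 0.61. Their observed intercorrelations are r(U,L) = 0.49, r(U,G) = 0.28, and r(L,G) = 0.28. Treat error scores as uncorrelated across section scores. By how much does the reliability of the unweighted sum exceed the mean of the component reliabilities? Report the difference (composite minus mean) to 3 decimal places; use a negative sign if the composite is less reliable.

Var(sum) = 3 + 2.1 = 5.1; true-score variance = 2.34 + 2.1 = 4.44; composite reliability = 0.8706.
Mean component reliability = 0.7800.
Difference = 0.8706 − 0.7800 = 0.091.

0.091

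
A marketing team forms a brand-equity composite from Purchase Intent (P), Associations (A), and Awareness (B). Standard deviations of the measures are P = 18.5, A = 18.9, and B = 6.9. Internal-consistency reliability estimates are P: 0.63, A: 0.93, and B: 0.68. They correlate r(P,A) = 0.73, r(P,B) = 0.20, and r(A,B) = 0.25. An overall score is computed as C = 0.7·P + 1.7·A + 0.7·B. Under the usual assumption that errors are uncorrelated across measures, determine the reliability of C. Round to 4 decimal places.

Var(C) = 0.7²·18.5² + 1.7²·18.9² + 0.7²·6.9² + 2·[1.19·18.5·18.9·0.73 + 0.49·18.5·6.9·0.20 + 1.19·18.9·6.9·0.25] = 1223.37 + 710.095 = 1933.46.
Under uncorrelated errors the observed covariances equal the true-score covariances, so only the own-variance terms attenuate.
True-score variance = [0.7²·18.5²·0.63 + 1.7²·18.9²·0.93 + 0.7²·6.9²·0.68] + 710.095 = 1081.59 + 710.095 = 1791.68.
Reliability = 1791.68 / 1933.46 = 0.9267.

0.9267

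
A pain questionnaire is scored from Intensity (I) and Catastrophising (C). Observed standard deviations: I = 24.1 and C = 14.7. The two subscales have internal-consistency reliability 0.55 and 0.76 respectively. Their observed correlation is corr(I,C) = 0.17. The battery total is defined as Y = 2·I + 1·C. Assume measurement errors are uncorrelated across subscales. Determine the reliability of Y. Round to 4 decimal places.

0.6053

Var(Y) = 2²·24.1² + 14.7² + 2·[2·24.1·14.7·0.17] = 2539.33 + 240.904 = 2780.23.
Under uncorrelated errors the observed covariances equal the true-score covariances, so only the own-variance terms attenuate.
True-score variance = [2²·24.1²·0.55 + 14.7²·0.76] + 240.904 = 1442.01 + 240.904 = 1682.91.
Reliability = 1682.91 / 2780.23 = 0.6053.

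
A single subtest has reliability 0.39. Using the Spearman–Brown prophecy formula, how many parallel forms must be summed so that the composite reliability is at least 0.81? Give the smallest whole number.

7

k ≥ ρ*(1−ρ₁)/(ρ₁(1−ρ*)) = 0.81·0.61 / (0.39·0.19) = 6.668.
Smallest integer k = 7.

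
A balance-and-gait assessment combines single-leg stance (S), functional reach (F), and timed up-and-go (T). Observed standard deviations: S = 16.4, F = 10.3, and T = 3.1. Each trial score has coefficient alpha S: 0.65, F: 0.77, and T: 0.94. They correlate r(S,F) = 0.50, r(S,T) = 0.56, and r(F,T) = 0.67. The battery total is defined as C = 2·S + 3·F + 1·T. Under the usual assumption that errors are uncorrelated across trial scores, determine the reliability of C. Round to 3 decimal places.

Var(C) = 2²·16.4² + 3²·10.3² + 3.1² + 2·[6·16.4·10.3·0.50 + 2·16.4·3.1·0.56 + 3·10.3·3.1·0.67] = 2040.26 + 1255.76 = 3296.02.
Because errors are independent across components, Cov(Tᵢ,Tⱼ) = Cov(Xᵢ,Xⱼ); the off-diagonal part of the true-score variance is the same as above.
True-score variance = [2²·16.4²·0.65 + 3²·10.3²·0.77 + 3.1²·0.94] + 1255.76 = 1443.53 + 1255.76 = 2699.29.
Reliability = 2699.29 / 3296.02 = 0.819.

0.819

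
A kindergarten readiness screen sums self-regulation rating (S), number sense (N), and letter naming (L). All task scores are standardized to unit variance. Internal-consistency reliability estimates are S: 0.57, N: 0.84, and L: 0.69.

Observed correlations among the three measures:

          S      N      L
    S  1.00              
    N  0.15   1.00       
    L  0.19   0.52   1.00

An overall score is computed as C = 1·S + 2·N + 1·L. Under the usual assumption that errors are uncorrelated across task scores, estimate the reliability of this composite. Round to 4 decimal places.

Var(C) = 1 + 2² + 1 + 2·[2·0.15 + 0.19 + 2·0.52] = 6 + 3.06 = 9.06.
Under uncorrelated errors the observed covariances equal the true-score covariances, so only the own-variance terms attenuate.
True-score variance = [0.57 + 2²·0.84 + 0.69] + 3.06 = 4.62 + 3.06 = 7.68.
Reliability = 7.68 / 9.06 = 0.8477.

0.8477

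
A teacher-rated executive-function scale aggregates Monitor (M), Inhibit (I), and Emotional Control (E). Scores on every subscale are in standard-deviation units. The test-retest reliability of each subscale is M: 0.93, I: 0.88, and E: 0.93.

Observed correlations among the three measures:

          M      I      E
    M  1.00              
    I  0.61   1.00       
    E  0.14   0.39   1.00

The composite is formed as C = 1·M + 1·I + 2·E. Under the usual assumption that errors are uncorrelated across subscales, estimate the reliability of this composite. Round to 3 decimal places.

Var(C) = 1 + 1 + 2² + 2·[0.61 + 2·0.14 + 2·0.39] = 6 + 3.34 = 9.34.
Under uncorrelated errors the observed covariances equal the true-score covariances, so only the own-variance terms attenuate.
True-score variance = [0.93 + 0.88 + 2²·0.93] + 3.34 = 5.53 + 3.34 = 8.87.
Reliability = 8.87 / 9.34 = 0.950.

0.950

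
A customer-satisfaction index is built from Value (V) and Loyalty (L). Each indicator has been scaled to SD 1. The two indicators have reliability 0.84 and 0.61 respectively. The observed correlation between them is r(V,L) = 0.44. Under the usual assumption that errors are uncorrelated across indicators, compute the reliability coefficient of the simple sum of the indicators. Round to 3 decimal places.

0.809

Var(V+L) = 2 + 2·[0.44] = 2 + 0.88 = 2.88.
Because errors are independent across components, Cov(Tᵢ,Tⱼ) = Cov(Xᵢ,Xⱼ); the off-diagonal part of the true-score variance is the same as above.
True-score variance = [0.84 + 0.61] + 0.88 = 1.45 + 0.88 = 2.33.
Reliability = 2.33 / 2.88 = 0.809.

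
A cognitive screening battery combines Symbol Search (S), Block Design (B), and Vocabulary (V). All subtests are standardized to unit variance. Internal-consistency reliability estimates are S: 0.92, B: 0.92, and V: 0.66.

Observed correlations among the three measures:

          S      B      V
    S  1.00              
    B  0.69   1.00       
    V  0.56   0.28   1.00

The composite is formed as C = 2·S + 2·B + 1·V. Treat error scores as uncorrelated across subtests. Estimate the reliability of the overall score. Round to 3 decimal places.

0.945

Var(C) = 2² + 2² + 1 + 2·[4·0.69 + 2·0.56 + 2·0.28] = 9 + 8.88 = 17.88.
Because errors are independent across components, Cov(Tᵢ,Tⱼ) = Cov(Xᵢ,Xⱼ); the off-diagonal part of the true-score variance is the same as above.
True-score variance = [2²·0.92 + 2²·0.92 + 0.66] + 8.88 = 8.02 + 8.88 = 16.9.
Reliability = 16.9 / 17.88 = 0.945.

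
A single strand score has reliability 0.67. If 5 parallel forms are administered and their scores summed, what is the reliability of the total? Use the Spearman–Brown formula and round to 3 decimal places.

0.910

ρ_k = kρ / (1 + (k−1)ρ) = 5·0.67 / (1 + 4·0.67) = 3.350 / 3.680 = 0.910.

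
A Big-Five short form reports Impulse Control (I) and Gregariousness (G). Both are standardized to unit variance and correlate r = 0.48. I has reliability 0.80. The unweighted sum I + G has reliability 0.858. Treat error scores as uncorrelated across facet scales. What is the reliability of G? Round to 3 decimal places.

Var(I+G) = 2 + 2·0.48 = 2.960.
True-score variance = ρ_I + ρ_G + 2·0.48, so 0.858 = (0.80 + ρ_G + 0.96) / 2.960.
ρ_G = 0.858·2.960 − 0.80 − 0.96 = 0.780.

0.780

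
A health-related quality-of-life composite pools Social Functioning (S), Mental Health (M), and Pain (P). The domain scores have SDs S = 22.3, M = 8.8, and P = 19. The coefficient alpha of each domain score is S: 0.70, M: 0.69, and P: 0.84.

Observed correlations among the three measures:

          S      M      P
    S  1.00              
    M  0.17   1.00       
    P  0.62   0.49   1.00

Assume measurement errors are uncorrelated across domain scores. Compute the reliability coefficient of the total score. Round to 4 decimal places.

0.8635

Var(S+M+P) = 22.3² + 8.8² + 19² + 2·[22.3·8.8·0.17 + 22.3·19·0.62 + 8.8·19·0.49] = 935.73 + 755.966 = 1691.7.
With uncorrelated errors the cross-covariances are all true-score covariance, so they carry over unchanged; only the diagonal terms shrink to ρᵢσᵢ².
True-score variance = [22.3²·0.70 + 8.8²·0.69 + 19²·0.84] + 755.966 = 704.777 + 755.966 = 1460.74.
Reliability = 1460.74 / 1691.7 = 0.8635.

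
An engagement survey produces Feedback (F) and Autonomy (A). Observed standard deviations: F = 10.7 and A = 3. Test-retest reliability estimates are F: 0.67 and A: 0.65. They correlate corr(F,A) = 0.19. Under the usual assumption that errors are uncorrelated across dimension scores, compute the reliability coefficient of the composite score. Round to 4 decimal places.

0.6983

Var(F+A) = 10.7² + 3² + 2·[10.7·3·0.19] = 123.49 + 12.198 = 135.688.
With uncorrelated errors the cross-covariances are all true-score covariance, so they carry over unchanged; only the diagonal terms shrink to ρᵢσᵢ².
True-score variance = [10.7²·0.67 + 3²·0.65] + 12.198 = 82.5583 + 12.198 = 94.7563.
Reliability = 94.7563 / 135.688 = 0.6983.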